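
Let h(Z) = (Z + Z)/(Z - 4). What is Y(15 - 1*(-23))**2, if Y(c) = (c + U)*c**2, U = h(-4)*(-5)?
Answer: 2270713104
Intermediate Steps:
h(Z) = 2*Z/(-4 + Z) (h(Z) = (2*Z)/(-4 + Z) = 2*Z/(-4 + Z))
U = -5 (U = (2*(-4)/(-4 - 4))*(-5) = (2*(-4)/(-8))*(-5) = (2*(-4)*(-1/8))*(-5) = 1*(-5) = -5)
Y(c) = c**2*(-5 + c) (Y(c) = (c - 5)*c**2 = (-5 + c)*c**2 = c**2*(-5 + c))
Y(15 - 1*(-23))**2 = ((15 - 1*(-23))**2*(-5 + (15 - 1*(-23))))**2 = ((15 + 23)**2*(-5 + (15 + 23)))**2 = (38**2*(-5 + 38))**2 = (1444*33)**2 = 47652**2 = 2270713104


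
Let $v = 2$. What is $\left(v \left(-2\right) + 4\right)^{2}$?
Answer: $0$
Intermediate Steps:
$\left(v \left(-2\right) + 4\right)^{2} = \left(2 \left(-2\right) + 4\right)^{2} = \left(-4 + 4\right)^{2} = 0^{2} = 0$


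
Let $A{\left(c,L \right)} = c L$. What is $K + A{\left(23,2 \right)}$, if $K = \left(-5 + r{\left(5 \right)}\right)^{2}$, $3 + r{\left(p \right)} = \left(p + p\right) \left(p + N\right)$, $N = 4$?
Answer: $6770$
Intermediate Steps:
$A{\left(c,L \right)} = L c$
$r{\left(p \right)} = -3 + 2 p \left(4 + p\right)$ ($r{\left(p \right)} = -3 + \left(p + p\right) \left(p + 4\right) = -3 + 2 p \left(4 + p\right)$)
$K = 6724$ ($K = \left(-5 + \left(-3 + 2 \cdot 5^{2} + 8 \cdot 5\right)\right)^{2} = \left(-5 + \left(-3 + 2 \cdot 25 + 40\right)\right)^{2} = \left(-5 + \left(-3 + 50 + 40\right)\right)^{2} = \left(-5 + 87\right)^{2} = 82^{2} = 6724$)
$K + A{\left(23,2 \right)} = 6724 + 2 \cdot 23 = 6724 + 46 = 6770$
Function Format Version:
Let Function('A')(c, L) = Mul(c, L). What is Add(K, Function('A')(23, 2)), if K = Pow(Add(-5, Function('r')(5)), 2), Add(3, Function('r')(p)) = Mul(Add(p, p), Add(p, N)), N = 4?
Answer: 6770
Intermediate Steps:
Function('A')(c, L) = Mul(L, c)
Function('r')(p) = Add(-3, Mul(2, p, Add(4, p))) (Function('r')(p) = Add(-3, Mul(Add(p, p), Add(p, 4))) = Add(-3, Mul(Mul(2, p), Add(4, p))) = Add(-3, Mul(2, p, Add(4, p))))
K = 6724 (K = Pow(Add(-5, Add(-3, Mul(2, Pow(5, 2)), Mul(8, 5))), 2) = Pow(Add(-5, Add(-3, Mul(2, 25), 40)), 2) = Pow(Add(-5, Add(-3, 50, 40)), 2) = Pow(Add(-5, 87), 2) = Pow(82, 2) = 6724)
Add(K, Function('A')(23, 2)) = Add(6724, Mul(2, 23)) = Add(6724, 46) = 6770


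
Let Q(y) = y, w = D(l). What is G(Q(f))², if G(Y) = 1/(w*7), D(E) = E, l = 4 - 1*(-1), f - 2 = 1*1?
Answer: 1/1225 ≈ 0.00081633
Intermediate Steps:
f = 3 (f = 2 + 1*1 = 2 + 1 = 3)
l = 5 (l = 4 + 1 = 5)
w = 5
G(Y) = 1/35 (G(Y) = 1/(5*7) = 1/35)
G(Q(f))² = (1/35)² = 1/1225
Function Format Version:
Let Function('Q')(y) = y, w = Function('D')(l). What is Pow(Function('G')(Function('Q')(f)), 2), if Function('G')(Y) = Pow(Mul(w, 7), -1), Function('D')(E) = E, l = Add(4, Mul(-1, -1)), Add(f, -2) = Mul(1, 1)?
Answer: Rational(1, 1225) ≈ 0.00081633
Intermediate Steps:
f = 3 (f = Add(2, Mul(1, 1)) = Add(2, 1) = 3)
l = 5 (l = Add(4, 1) = 5)
w = 5
Function('G')(Y) = Rational(1, 35) (Function('G')(Y) = Pow(Mul(5, 7), -1) = Pow(35, -1) = Rational(1, 35))
Pow(Function('G')(Function('Q')(f)), 2) = Pow(Rational(1, 35), 2) = Rational(1, 1225)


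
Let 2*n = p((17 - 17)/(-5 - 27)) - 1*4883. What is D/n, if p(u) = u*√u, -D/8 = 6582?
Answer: 105312/4883 ≈ 21.567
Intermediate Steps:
D = -52656 (D = -8*6582 = -52656)
p(u) = u^(3/2)
n = -4883/2 (n = (((17 - 17)/(-5 - 27))^(3/2) - 1*4883)/2 = ((0/(-32))^(3/2) - 4883)/2 = ((0*(-1/32))^(3/2) - 4883)/2 = (0^(3/2) - 4883)/2 = (0 - 4883)/2 = (½)*(-4883) = -4883/2 ≈ -2441.5)
D/n = -52656/(-4883/2) = -52656*(-2/4883) = 105312/4883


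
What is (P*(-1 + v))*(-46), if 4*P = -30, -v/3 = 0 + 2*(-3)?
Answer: 5865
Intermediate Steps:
v = 18 (v = -3*(0 + 2*(-3)) = -3*(0 - 6) = -3*(-6) = 18)
P = -15/2 (P = (¼)*(-30) = -15/2 ≈ -7.5000)
(P*(-1 + v))*(-46) = -15*(-1 + 18)/2*(-46) = -15/2*17*(-46) = -255/2*(-46) = 5865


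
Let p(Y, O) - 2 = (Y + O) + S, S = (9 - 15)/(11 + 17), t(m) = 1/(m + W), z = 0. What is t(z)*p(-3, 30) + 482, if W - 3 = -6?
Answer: 19841/42 ≈ 472.40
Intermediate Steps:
W = -3 (W = 3 - 6 = -3)
t(m) = 1/(-3 + m) (t(m) = 1/(m - 3) = 1/(-3 + m))
S = -3/14 (S = -6/28 = -6*1/28 = -3/14 ≈ -0.21429)
p(Y, O) = 25/14 + O + Y (p(Y, O) = 2 + ((Y + O) - 3/14) = 2 + ((O + Y) - 3/14) = 2 + (-3/14 + O + Y) = 25/14 + O + Y)
t(z)*p(-3, 30) + 482 = (25/14 + 30 - 3)/(-3 + 0) + 482 = (403/14)/(-3) + 482 = -1/3*403/14 + 482 = -403/42 + 482 = 19841/42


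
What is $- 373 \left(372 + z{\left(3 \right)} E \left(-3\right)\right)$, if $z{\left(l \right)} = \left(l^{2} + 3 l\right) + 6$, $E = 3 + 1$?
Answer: $-31332$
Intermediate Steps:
$E = 4$
$z{\left(l \right)} = 6 + l^{2} + 3 l$
$- 373 \left(372 + z{\left(3 \right)} E \left(-3\right)\right) = - 373 \left(372 + \left(6 + 3^{2} + 3 \cdot 3\right) 4 \left(-3\right)\right) = - 373 \left(372 + \left(6 + 9 + 9\right) 4 \left(-3\right)\right) = - 373 \left(372 + 24 \cdot 4 \left(-3\right)\right) = - 373 \left(372 + 96 \left(-3\right)\right) = - 373 \left(372 - 288\right) = \left(-373\right) 84 = -31332$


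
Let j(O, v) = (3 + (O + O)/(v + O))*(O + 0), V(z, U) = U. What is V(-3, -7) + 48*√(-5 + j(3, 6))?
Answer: -7 + 48*√6 ≈ 110.58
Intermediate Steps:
j(O, v) = O*(3 + 2*O/(O + v)) (j(O, v) = (3 + (2*O)/(O + v))*O = (3 + 2*O/(O + v))*O = O*(3 + 2*O/(O + v)))
V(-3, -7) + 48*√(-5 + j(3, 6)) = -7 + 48*√(-5 + 3*(3*6 + 5*3)/(3 + 6)) = -7 + 48*√(-5 + 3*(18 + 15)/9) = -7 + 48*√(-5 + 3*(⅑)*33) = -7 + 48*√(-5 + 11) = -7 + 48*√6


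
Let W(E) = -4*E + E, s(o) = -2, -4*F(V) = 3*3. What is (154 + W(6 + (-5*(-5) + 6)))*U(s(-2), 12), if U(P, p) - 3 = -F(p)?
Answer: 903/4 ≈ 225.75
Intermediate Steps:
F(V) = -9/4 (F(V) = -3*3/4 = -¼*9 = -9/4)
U(P, p) = 21/4 (U(P, p) = 3 - 1*(-9/4) = 3 + 9/4 = 21/4)
W(E) = -3*E
(154 + W(6 + (-5*(-5) + 6)))*U(s(-2), 12) = (154 - 3*(6 + (-5*(-5) + 6)))*(21/4) = (154 - 3*(6 + (25 + 6)))*(21/4) = (154 - 3*(6 + 31))*(21/4) = (154 - 3*37)*(21/4) = (154 - 111)*(21/4) = 43*(21/4) = 903/4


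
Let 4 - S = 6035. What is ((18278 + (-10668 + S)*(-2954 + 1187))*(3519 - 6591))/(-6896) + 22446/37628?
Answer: 106654292687481/8108834 ≈ 1.3153e+7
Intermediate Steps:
S = -6031 (S = 4 - 1*6035 = 4 - 6035 = -6031)
((18278 + (-10668 + S)*(-2954 + 1187))*(3519 - 6591))/(-6896) + 22446/37628 = ((18278 + (-10668 - 6031)*(-2954 + 1187))*(3519 - 6591))/(-6896) + 22446/37628 = ((18278 - 16699*(-1767))*(-3072))*(-1/6896) + 22446*(1/37628) = ((18278 + 29507133)*(-3072))*(-1/6896) + 11223/18814 = (29525411*(-3072))*(-1/6896) + 11223/18814 = -90702062592*(-1/6896) + 11223/18814 = 5668878912/431 + 11223/18814 = 106654292687481/8108834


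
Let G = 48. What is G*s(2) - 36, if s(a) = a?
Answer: 60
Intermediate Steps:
G*s(2) - 36 = 48*2 - 36 = 96 - 36 = 60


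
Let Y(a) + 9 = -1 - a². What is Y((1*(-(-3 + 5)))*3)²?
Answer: 2116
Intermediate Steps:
Y(a) = -10 - a² (Y(a) = -9 + (-1 - a²) = -10 - a²)
Y((1*(-(-3 + 5)))*3)² = (-10 - ((1*(-(-3 + 5)))*3)²)² = (-10 - ((1*(-1*2))*3)²)² = (-10 - ((1*(-2))*3)²)² = (-10 - (-2*3)²)² = (-10 - 1*(-6)²)² = (-10 - 1*36)² = (-10 - 36)² = (-46)² = 2116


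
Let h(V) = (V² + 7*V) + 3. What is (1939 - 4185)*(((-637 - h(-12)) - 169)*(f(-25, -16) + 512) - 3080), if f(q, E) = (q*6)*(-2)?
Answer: 1591758168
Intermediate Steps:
f(q, E) = -12*q (f(q, E) = (6*q)*(-2) = -12*q)
h(V) = 3 + V² + 7*V
(1939 - 4185)*(((-637 - h(-12)) - 169)*(f(-25, -16) + 512) - 3080) = (1939 - 4185)*(((-637 - (3 + (-12)² + 7*(-12))) - 169)*(-12*(-25) + 512) - 3080) = -2246*(((-637 - (3 + 144 - 84)) - 169)*(300 + 512) - 3080) = -2246*(((-637 - 1*63) - 169)*812 - 3080) = -2246*(((-637 - 63) - 169)*812 - 3080) = -2246*((-700 - 169)*812 - 3080) = -2246*(-869*812 - 3080) = -2246*(-705628 - 3080) = -2246*(-708708) = 1591758168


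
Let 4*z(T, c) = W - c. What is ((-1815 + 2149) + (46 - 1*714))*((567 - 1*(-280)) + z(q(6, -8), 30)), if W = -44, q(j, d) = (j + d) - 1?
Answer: -276719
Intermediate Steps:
q(j, d) = -1 + d + j (q(j, d) = (d + j) - 1 = -1 + d + j)
z(T, c) = -11 - c/4 (z(T, c) = (-44 - c)/4 = -11 - c/4)
((-1815 + 2149) + (46 - 1*714))*((567 - 1*(-280)) + z(q(6, -8), 30)) = ((-1815 + 2149) + (46 - 1*714))*((567 - 1*(-280)) + (-11 - ¼*30)) = (334 + (46 - 714))*((567 + 280) + (-11 - 15/2)) = (334 - 668)*(847 - 37/2) = -334*1657/2 = -276719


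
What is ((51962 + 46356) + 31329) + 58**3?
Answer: 324759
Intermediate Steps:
((51962 + 46356) + 31329) + 58**3 = (98318 + 31329) + 195112 = 129647 + 195112 = 324759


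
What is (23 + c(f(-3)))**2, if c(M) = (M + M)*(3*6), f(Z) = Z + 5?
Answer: 9025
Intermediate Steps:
f(Z) = 5 + Z
c(M) = 36*M (c(M) = (2*M)*18 = 36*M)
(23 + c(f(-3)))**2 = (23 + 36*(5 - 3))**2 = (23 + 36*2)**2 = (23 + 72)**2 = 95**2 = 9025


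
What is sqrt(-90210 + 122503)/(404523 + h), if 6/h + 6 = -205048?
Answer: 102527*sqrt(32293)/41474529618 ≈ 0.00044423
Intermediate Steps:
h = -3/102527 (h = 6/(-6 - 205048) = 6/(-205054) = 6*(-1/205054) = -3/102527 ≈ -2.9261e-5)
sqrt(-90210 + 122503)/(404523 + h) = sqrt(-90210 + 122503)/(404523 - 3/102527) = sqrt(32293)/(41474529618/102527) = sqrt(32293)*(102527/41474529618) = 102527*sqrt(32293)/41474529618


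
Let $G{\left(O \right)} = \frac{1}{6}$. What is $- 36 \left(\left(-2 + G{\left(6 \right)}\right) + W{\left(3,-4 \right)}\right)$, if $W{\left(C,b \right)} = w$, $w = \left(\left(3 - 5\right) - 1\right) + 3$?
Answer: $66$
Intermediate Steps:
$G{\left(O \right)} = \frac{1}{6}$
$w = 0$ ($w = \left(-2 - 1\right) + 3 = -3 + 3 = 0$)
$W{\left(C,b \right)} = 0$
$- 36 \left(\left(-2 + G{\left(6 \right)}\right) + W{\left(3,-4 \right)}\right) = - 36 \left(\left(-2 + \frac{1}{6}\right) + 0\right) = - 36 \left(- \frac{11}{6} + 0\right) = \left(-36\right) \left(- \frac{11}{6}\right) = 66$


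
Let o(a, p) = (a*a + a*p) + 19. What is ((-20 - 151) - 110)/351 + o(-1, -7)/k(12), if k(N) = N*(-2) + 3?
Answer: -5126/2457 ≈ -2.0863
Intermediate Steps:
o(a, p) = 19 + a**2 + a*p (o(a, p) = (a**2 + a*p) + 19 = 19 + a**2 + a*p)
k(N) = 3 - 2*N (k(N) = -2*N + 3 = 3 - 2*N)
((-20 - 151) - 110)/351 + o(-1, -7)/k(12) = ((-20 - 151) - 110)/351 + (19 + (-1)**2 - 1*(-7))/(3 - 2*12) = (-171 - 110)*(1/351) + (19 + 1 + 7)/(3 - 24) = -281*1/351 + 27/(-21) = -281/351 + 27*(-1/21) = -281/351 - 9/7 = -5126/2457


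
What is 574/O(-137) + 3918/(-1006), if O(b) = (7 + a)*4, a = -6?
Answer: 140443/1006 ≈ 139.61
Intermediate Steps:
O(b) = 4 (O(b) = (7 - 6)*4 = 1*4 = 4)
574/O(-137) + 3918/(-1006) = 574/4 + 3918/(-1006) = 574*(1/4) + 3918*(-1/1006) = 287/2 - 1959/503 = 140443/1006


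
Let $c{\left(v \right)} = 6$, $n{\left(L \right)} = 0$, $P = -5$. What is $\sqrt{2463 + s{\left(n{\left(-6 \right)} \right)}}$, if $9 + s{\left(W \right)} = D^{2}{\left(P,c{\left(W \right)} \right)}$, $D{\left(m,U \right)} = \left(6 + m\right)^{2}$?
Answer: $\sqrt{2455} \approx 49.548$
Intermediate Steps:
$s{\left(W \right)} = -8$ ($s{\left(W \right)} = -9 + \left(\left(6 - 5\right)^{2}\right)^{2} = -9 + \left(1^{2}\right)^{2} = -9 + 1^{2} = -9 + 1 = -8$)
$\sqrt{2463 + s{\left(n{\left(-6 \right)} \right)}} = \sqrt{2463 - 8} = \sqrt{2455}$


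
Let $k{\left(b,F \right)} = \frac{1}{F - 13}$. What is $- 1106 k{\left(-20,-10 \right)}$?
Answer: $\frac{1106}{23} \approx 48.087$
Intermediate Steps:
$k{\left(b,F \right)} = \frac{1}{-13 + F}$
$- 1106 k{\left(-20,-10 \right)} = - \frac{1106}{-13 - 10} = - \frac{1106}{-23} = \left(-1106\right) \left(- \frac{1}{23}\right) = \frac{1106}{23}$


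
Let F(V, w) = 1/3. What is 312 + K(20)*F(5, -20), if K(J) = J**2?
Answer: 1336/3 ≈ 445.33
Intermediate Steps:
F(V, w) = 1/3
312 + K(20)*F(5, -20) = 312 + 20**2*(1/3) = 312 + 400*(1/3) = 312 + 400/3 = 1336/3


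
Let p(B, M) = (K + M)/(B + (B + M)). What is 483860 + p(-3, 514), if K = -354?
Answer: 61450260/127 ≈ 4.8386e+5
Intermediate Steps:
p(B, M) = (-354 + M)/(M + 2*B) (p(B, M) = (-354 + M)/(B + (B + M)) = (-354 + M)/(M + 2*B))
483860 + p(-3, 514) = 483860 + (-354 + 514)/(514 + 2*(-3)) = 483860 + 160/(514 - 6) = 483860 + 160/508 = 483860 + (1/508)*160 = 483860 + 40/127 = 61450260/127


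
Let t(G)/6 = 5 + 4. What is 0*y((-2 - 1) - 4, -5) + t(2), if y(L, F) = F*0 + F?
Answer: 54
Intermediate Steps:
y(L, F) = F (y(L, F) = 0 + F = F)
t(G) = 54 (t(G) = 6*(5 + 4) = 6*9 = 54)
0*y((-2 - 1) - 4, -5) + t(2) = 0*(-5) + 54 = 0 + 54 = 54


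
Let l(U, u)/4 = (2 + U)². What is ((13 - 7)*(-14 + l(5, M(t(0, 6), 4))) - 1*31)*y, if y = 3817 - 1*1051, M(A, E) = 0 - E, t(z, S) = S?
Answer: 2934726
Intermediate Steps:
M(A, E) = -E
l(U, u) = 4*(2 + U)²
y = 2766 (y = 3817 - 1051 = 2766)
((13 - 7)*(-14 + l(5, M(t(0, 6), 4))) - 1*31)*y = ((13 - 7)*(-14 + 4*(2 + 5)²) - 1*31)*2766 = (6*(-14 + 4*7²) - 31)*2766 = (6*(-14 + 4*49) - 31)*2766 = (6*(-14 + 196) - 31)*2766 = (6*182 - 31)*2766 = (1092 - 31)*2766 = 1061*2766 = 2934726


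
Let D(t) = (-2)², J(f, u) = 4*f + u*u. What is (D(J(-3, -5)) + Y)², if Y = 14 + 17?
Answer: 1225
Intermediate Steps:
Y = 31
J(f, u) = u² + 4*f (J(f, u) = 4*f + u² = u² + 4*f)
D(t) = 4
(D(J(-3, -5)) + Y)² = (4 + 31)² = 35² = 1225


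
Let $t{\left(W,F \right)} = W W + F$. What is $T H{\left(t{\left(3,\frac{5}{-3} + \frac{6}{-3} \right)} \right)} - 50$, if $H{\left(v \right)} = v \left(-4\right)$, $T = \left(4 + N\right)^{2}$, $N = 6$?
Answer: $- \frac{6550}{3} \approx -2183.3$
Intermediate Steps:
$t{\left(W,F \right)} = F + W^{2}$ ($t{\left(W,F \right)} = W^{2} + F = F + W^{2}$)
$T = 100$ ($T = \left(4 + 6\right)^{2} = 10^{2} = 100$)
$H{\left(v \right)} = - 4 v$
$T H{\left(t{\left(3,\frac{5}{-3} + \frac{6}{-3} \right)} \right)} - 50 = 100 \left(- 4 \left(\left(\frac{5}{-3} + \frac{6}{-3}\right) + 3^{2}\right)\right) - 50 = 100 \left(- 4 \left(\left(5 \left(- \frac{1}{3}\right) + 6 \left(- \frac{1}{3}\right)\right) + 9\right)\right) - 50 = 100 \left(- 4 \left(\left(- \frac{5}{3} - 2\right) + 9\right)\right) - 50 = 100 \left(- 4 \left(- \frac{11}{3} + 9\right)\right) - 50 = 100 \left(\left(-4\right) \frac{16}{3}\right) - 50 = 100 \left(- \frac{64}{3}\right) - 50 = - \frac{6400}{3} - 50 = - \frac{6550}{3}$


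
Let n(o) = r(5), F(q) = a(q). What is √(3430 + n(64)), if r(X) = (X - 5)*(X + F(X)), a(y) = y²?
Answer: 7*√70 ≈ 58.566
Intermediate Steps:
F(q) = q²
r(X) = (-5 + X)*(X + X²) (r(X) = (X - 5)*(X + X²) = (-5 + X)*(X + X²))
n(o) = 0 (n(o) = 5*(-5 + 5² - 4*5) = 5*(-5 + 25 - 20) = 5*0 = 0)
√(3430 + n(64)) = √(3430 + 0) = √3430 = 7*√70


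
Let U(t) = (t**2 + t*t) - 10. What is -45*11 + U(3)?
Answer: -487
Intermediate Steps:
U(t) = -10 + 2*t**2 (U(t) = (t**2 + t**2) - 10 = 2*t**2 - 10 = -10 + 2*t**2)
-45*11 + U(3) = -45*11 + (-10 + 2*3**2) = -495 + (-10 + 2*9) = -495 + (-10 + 18) = -495 + 8 = -487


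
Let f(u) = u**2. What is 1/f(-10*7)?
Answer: 1/4900 ≈ 0.00020408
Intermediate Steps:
1/f(-10*7) = 1/((-10*7)**2) = 1/((-70)**2) = 1/4900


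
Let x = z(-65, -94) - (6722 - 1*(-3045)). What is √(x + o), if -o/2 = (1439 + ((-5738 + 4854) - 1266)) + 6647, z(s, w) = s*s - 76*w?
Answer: I*√10270 ≈ 101.34*I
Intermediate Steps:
z(s, w) = s² - 76*w
o = -11872 (o = -2*((1439 + ((-5738 + 4854) - 1266)) + 6647) = -2*((1439 + (-884 - 1266)) + 6647) = -2*((1439 - 2150) + 6647) = -2*(-711 + 6647) = -2*5936 = -11872)
x = 1602 (x = ((-65)² - 76*(-94)) - (6722 - 1*(-3045)) = (4225 + 7144) - (6722 + 3045) = 11369 - 1*9767 = 11369 - 9767 = 1602)
√(x + o) = √(1602 - 11872) = √(-10270) = I*√10270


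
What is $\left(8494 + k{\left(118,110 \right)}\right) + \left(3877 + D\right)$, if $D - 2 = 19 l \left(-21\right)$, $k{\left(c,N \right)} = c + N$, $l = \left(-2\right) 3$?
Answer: $14995$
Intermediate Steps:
$l = -6$
$k{\left(c,N \right)} = N + c$
$D = 2396$ ($D = 2 + 19 \left(-6\right) \left(-21\right) = 2 - -2394 = 2 + 2394 = 2396$)
$\left(8494 + k{\left(118,110 \right)}\right) + \left(3877 + D\right) = \left(8494 + \left(110 + 118\right)\right) + \left(3877 + 2396\right) = \left(8494 + 228\right) + 6273 = 8722 + 6273 = 14995$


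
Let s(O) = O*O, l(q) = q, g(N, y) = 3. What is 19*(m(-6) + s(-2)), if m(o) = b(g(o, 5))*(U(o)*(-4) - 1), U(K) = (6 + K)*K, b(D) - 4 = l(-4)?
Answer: 76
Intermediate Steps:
b(D) = 0 (b(D) = 4 - 4 = 0)
U(K) = K*(6 + K)
s(O) = O²
m(o) = 0 (m(o) = 0*((o*(6 + o))*(-4) - 1) = 0*(-4*o*(6 + o) - 1) = 0*(-1 - 4*o*(6 + o)) = 0)
19*(m(-6) + s(-2)) = 19*(0 + (-2)²) = 19*(0 + 4) = 19*4 = 76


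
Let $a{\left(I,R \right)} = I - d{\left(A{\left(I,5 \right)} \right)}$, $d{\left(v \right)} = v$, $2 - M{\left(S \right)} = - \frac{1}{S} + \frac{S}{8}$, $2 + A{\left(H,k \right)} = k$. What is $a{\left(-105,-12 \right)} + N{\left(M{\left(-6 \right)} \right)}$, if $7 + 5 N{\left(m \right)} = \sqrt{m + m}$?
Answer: $- \frac{547}{5} + \frac{\sqrt{186}}{30} \approx -108.95$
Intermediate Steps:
$A{\left(H,k \right)} = -2 + k$
$M{\left(S \right)} = 2 + \frac{1}{S} - \frac{S}{8}$ ($M{\left(S \right)} = 2 - \left(- \frac{1}{S} + \frac{S}{8}\right) = 2 + \frac{1}{S} - \frac{S}{8}$)
$a{\left(I,R \right)} = -3 + I$ ($a{\left(I,R \right)} = I - \left(-2 + 5\right) = I - 3 = -3 + I$)
$N{\left(m \right)} = - \frac{7}{5} + \frac{\sqrt{2} \sqrt{m}}{5}$ ($N{\left(m \right)} = - \frac{7}{5} + \frac{\sqrt{m + m}}{5} = - \frac{7}{5} + \frac{\sqrt{2 m}}{5} = - \frac{7}{5} + \frac{\sqrt{2} \sqrt{m}}{5}$)
$a{\left(-105,-12 \right)} + N{\left(M{\left(-6 \right)} \right)} = \left(-3 - 105\right) - \left(\frac{7}{5} - \frac{\sqrt{2} \sqrt{2 + \frac{1}{-6} - - \frac{3}{4}}}{5}\right) = -108 - \left(\frac{7}{5} - \frac{\sqrt{2} \sqrt{2 - \frac{1}{6} + \frac{3}{4}}}{5}\right) = -108 - \left(\frac{7}{5} - \frac{\sqrt{2} \sqrt{\frac{31}{12}}}{5}\right) = -108 - \left(\frac{7}{5} - \frac{\sqrt{2} \frac{\sqrt{93}}{6}}{5}\right) = -108 - \left(\frac{7}{5} - \frac{\sqrt{186}}{30}\right) = - \frac{547}{5} + \frac{\sqrt{186}}{30}$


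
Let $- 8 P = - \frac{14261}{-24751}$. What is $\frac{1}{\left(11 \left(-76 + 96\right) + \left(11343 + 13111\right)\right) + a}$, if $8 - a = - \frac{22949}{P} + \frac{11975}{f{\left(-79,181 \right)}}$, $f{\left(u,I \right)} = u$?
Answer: $- \frac{1126619}{331004776135} \approx -3.4036 \cdot 10^{-6}$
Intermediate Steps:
$P = - \frac{14261}{198008}$ ($P = - \frac{\left(-14261\right) \frac{1}{-24751}}{8} = - \frac{\left(-14261\right) \left(- \frac{1}{24751}\right)}{8} = \left(- \frac{1}{8}\right) \frac{14261}{24751} = - \frac{14261}{198008} \approx -0.072022$)
$a = - \frac{358802973341}{1126619}$ ($a = 8 - \left(- \frac{22949}{- \frac{14261}{198008}} + \frac{11975}{-79}\right) = 8 - \left(\left(-22949\right) \left(- \frac{198008}{14261}\right) + 11975 \left(- \frac{1}{79}\right)\right) = 8 - \left(\frac{4544085592}{14261} - \frac{11975}{79}\right) = 8 - \frac{358811986293}{1126619} = - \frac{358802973341}{1126619} \approx -3.1848 \cdot 10^{5}$)
$\frac{1}{\left(11 \left(-76 + 96\right) + \left(11343 + 13111\right)\right) + a} = \frac{1}{\left(11 \left(-76 + 96\right) + \left(11343 + 13111\right)\right) - \frac{358802973341}{1126619}} = \frac{1}{\left(11 \cdot 20 + 24454\right) - \frac{358802973341}{1126619}} = \frac{1}{\left(220 + 24454\right) - \frac{358802973341}{1126619}} = \frac{1}{24674 - \frac{358802973341}{1126619}} = \frac{1}{- \frac{331004776135}{1126619}} = - \frac{1126619}{331004776135}$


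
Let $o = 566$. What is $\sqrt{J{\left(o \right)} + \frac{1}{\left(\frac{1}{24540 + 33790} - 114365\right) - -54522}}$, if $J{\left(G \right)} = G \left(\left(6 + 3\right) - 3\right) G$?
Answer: $\frac{\sqrt{23420425420776192001671686}}{3490642189} \approx 1386.4$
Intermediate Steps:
$J{\left(G \right)} = 6 G^{2}$ ($J{\left(G \right)} = G \left(9 - 3\right) G = G 6 G = 6 G G = 6 G^{2}$)
$\sqrt{J{\left(o \right)} + \frac{1}{\left(\frac{1}{24540 + 33790} - 114365\right) - -54522}} = \sqrt{6 \cdot 566^{2} + \frac{1}{\left(\frac{1}{24540 + 33790} - 114365\right) - -54522}} = \sqrt{6 \cdot 320356 + \frac{1}{\left(\frac{1}{58330} - 114365\right) + \left(-67042 + 121564\right)}} = \sqrt{1922136 + \frac{1}{\left(\frac{1}{58330} - 114365\right) + 54522}} = \sqrt{1922136 + \frac{1}{- \frac{6670910449}{58330} + 54522}} = \sqrt{1922136 + \frac{1}{- \frac{3490642189}{58330}}} = \sqrt{1922136 - \frac{58330}{3490642189}} = \sqrt{\frac{6709489014537374}{3490642189}} = \frac{\sqrt{23420425420776192001671686}}{3490642189}$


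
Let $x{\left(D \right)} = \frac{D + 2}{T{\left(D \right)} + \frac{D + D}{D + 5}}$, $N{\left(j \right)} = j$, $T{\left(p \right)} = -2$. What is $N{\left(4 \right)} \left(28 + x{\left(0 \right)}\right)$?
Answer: $108$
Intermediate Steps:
$x{\left(D \right)} = \frac{2 + D}{-2 + \frac{2 D}{5 + D}}$ ($x{\left(D \right)} = \frac{D + 2}{-2 + \frac{D + D}{D + 5}} = \frac{2 + D}{-2 + \frac{2 D}{5 + D}}$)
$N{\left(4 \right)} \left(28 + x{\left(0 \right)}\right) = 4 \left(28 - \left(1 + \frac{0^{2}}{10}\right)\right) = 4 \left(28 - 1\right) = 4 \cdot 27 = 108$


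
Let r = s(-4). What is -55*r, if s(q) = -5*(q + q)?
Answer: -2200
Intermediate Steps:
s(q) = -10*q
r = 40 (r = -10*(-4) = 40)
-55*r = -55*40 = -2200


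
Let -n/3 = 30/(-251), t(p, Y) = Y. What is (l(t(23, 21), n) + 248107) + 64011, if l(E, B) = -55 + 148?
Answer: 312211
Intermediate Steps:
n = 90/251 (n = -90/(-251) = -90*(-1)/251 = -3*(-30/251) = 90/251 ≈ 0.35857)
l(E, B) = 93
(l(t(23, 21), n) + 248107) + 64011 = (93 + 248107) + 64011 = 248200 + 64011 = 312211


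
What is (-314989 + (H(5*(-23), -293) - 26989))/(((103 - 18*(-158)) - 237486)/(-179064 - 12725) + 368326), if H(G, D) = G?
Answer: -65609674377/70641109753 ≈ -0.92877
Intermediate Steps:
(-314989 + (H(5*(-23), -293) - 26989))/(((103 - 18*(-158)) - 237486)/(-179064 - 12725) + 368326) = (-314989 + (5*(-23) - 26989))/(((103 - 18*(-158)) - 237486)/(-179064 - 12725) + 368326) = (-314989 + (-115 - 26989))/(((103 + 2844) - 237486)/(-191789) + 368326) = (-314989 - 27104)/((2947 - 237486)*(-1/191789) + 368326) = -342093/(-234539*(-1/191789) + 368326) = -342093/(234539/191789 + 368326) = -342093/70641109753/191789 = -342093*191789/70641109753 = -65609674377/70641109753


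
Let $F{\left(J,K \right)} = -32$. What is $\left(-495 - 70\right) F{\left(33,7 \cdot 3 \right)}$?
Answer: $18080$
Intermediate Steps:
$\left(-495 - 70\right) F{\left(33,7 \cdot 3 \right)} = \left(-495 - 70\right) \left(-32\right) = \left(-565\right) \left(-32\right) = 18080$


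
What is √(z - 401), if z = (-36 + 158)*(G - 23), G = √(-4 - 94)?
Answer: √(-3207 + 854*I*√2) ≈ 10.485 + 57.593*I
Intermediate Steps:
G = 7*I*√2 (G = √(-98) = 7*I*√2 ≈ 9.8995*I)
z = -2806 + 854*I*√2 (z = (-36 + 158)*(7*I*√2 - 23) = 122*(-23 + 7*I*√2) = -2806 + 854*I*√2 ≈ -2806.0 + 1207.7*I)
√(z - 401) = √((-2806 + 854*I*√2) - 401) = √(-3207 + 854*I*√2)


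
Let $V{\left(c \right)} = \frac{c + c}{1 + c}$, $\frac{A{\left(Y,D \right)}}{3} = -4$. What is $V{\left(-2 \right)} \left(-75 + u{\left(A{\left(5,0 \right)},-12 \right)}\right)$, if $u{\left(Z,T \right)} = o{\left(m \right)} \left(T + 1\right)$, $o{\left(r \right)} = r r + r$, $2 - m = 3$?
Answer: $-300$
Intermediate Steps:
$m = -1$ ($m = 2 - 3 = -1$)
$A{\left(Y,D \right)} = -12$ ($A{\left(Y,D \right)} = 3 \left(-4\right) = -12$)
$o{\left(r \right)} = r + r^{2}$ ($o{\left(r \right)} = r^{2} + r = r + r^{2}$)
$u{\left(Z,T \right)} = 0$ ($u{\left(Z,T \right)} = - (1 - 1) \left(T + 1\right) = \left(-1\right) 0 \left(1 + T\right) = 0 \left(1 + T\right) = 0$)
$V{\left(c \right)} = \frac{2 c}{1 + c}$
$V{\left(-2 \right)} \left(-75 + u{\left(A{\left(5,0 \right)},-12 \right)}\right) = 2 \left(-2\right) \frac{1}{1 - 2} \left(-75 + 0\right) = 2 \left(-2\right) \frac{1}{-1} \left(-75\right) = 2 \left(-2\right) \left(-1\right) \left(-75\right) = 4 \left(-75\right) = -300$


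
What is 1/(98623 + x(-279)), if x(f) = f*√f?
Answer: 98623/9748213768 + 837*I*√31/9748213768 ≈ 1.0117e-5 + 4.7806e-7*I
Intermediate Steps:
x(f) = f^(3/2)
1/(98623 + x(-279)) = 1/(98623 + (-279)^(3/2)) = 1/(98623 - 837*I*√31)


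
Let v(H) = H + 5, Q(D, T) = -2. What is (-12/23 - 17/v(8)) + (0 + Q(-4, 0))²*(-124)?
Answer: -148851/299 ≈ -497.83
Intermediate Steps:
v(H) = 5 + H
(-12/23 - 17/v(8)) + (0 + Q(-4, 0))²*(-124) = (-12/23 - 17/(5 + 8)) + (0 - 2)²*(-124) = (-12*1/23 - 17/13) + (-2)²*(-124) = (-12/23 - 17*1/13) + 4*(-124) = (-12/23 - 17/13) - 496 = -547/299 - 496 = -148851/299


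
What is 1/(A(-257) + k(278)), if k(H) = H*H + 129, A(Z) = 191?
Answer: 1/77604 ≈ 1.2886e-5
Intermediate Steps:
k(H) = 129 + H**2 (k(H) = H**2 + 129 = 129 + H**2)
1/(A(-257) + k(278)) = 1/(191 + (129 + 278**2)) = 1/(191 + (129 + 77284)) = 1/(191 + 77413) = 1/77604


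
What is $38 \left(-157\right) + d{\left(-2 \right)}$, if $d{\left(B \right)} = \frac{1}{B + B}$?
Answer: $- \frac{23865}{4} \approx -5966.3$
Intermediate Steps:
$d{\left(B \right)} = \frac{1}{2 B}$
$38 \left(-157\right) + d{\left(-2 \right)} = 38 \left(-157\right) + \frac{1}{2 \left(-2\right)} = -5966 + \frac{1}{2} \left(- \frac{1}{2}\right) = -5966 - \frac{1}{4} = - \frac{23865}{4}$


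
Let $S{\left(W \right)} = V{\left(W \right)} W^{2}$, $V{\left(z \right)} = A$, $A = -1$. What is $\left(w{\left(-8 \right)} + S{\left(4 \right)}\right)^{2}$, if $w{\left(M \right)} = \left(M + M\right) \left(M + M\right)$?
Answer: $57600$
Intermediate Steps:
$V{\left(z \right)} = -1$
$w{\left(M \right)} = 4 M^{2}$ ($w{\left(M \right)} = 2 M 2 M = 4 M^{2}$)
$S{\left(W \right)} = - W^{2}$
$\left(w{\left(-8 \right)} + S{\left(4 \right)}\right)^{2} = \left(4 \left(-8\right)^{2} - 4^{2}\right)^{2} = \left(4 \cdot 64 - 16\right)^{2} = \left(256 - 16\right)^{2} = 240^{2} = 57600$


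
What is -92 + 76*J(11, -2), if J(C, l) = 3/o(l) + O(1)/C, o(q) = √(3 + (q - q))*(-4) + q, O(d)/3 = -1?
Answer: -1126/11 - 228*√3/11 ≈ -138.26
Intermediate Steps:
O(d) = -3 (O(d) = 3*(-1) = -3)
o(q) = q - 4*√3 (o(q) = √(3 + 0)*(-4) + q = √3*(-4) + q = -4*√3 + q = q - 4*√3)
J(C, l) = -3/C + 3/(l - 4*√3) (J(C, l) = 3/(l - 4*√3) - 3/C = -3/C + 3/(l - 4*√3))
-92 + 76*J(11, -2) = -92 + 76*(3*(11 - 1*(-2) + 4*√3)/(11*(-2 - 4*√3))) = -92 + 76*(3*(1/11)*(11 + 2 + 4*√3)/(-2 - 4*√3)) = -92 + 76*(3*(1/11)*(13 + 4*√3)/(-2 - 4*√3)) = -92 + 76*(3*(13 + 4*√3)/(11*(-2 - 4*√3))) = -92 + 228*(13 + 4*√3)/(11*(-2 - 4*√3))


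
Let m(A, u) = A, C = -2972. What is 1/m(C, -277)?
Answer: -1/2972 ≈ -0.00033647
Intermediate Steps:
1/m(C, -277) = 1/(-2972) = -1/2972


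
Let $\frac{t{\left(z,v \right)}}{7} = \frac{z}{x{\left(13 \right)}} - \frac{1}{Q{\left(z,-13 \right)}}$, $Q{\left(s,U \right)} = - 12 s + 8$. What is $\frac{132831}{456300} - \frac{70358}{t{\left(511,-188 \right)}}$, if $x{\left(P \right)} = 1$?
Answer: $- \frac{4304385237631}{222122327700} \approx -19.378$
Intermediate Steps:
$Q{\left(s,U \right)} = 8 - 12 s$
$t{\left(z,v \right)} = - \frac{7}{8 - 12 z} + 7 z$ ($t{\left(z,v \right)} = 7 \left(\frac{z}{1} - \frac{1}{8 - 12 z}\right) = 7 \left(z 1 - \frac{1}{8 - 12 z}\right) = 7 \left(z - \frac{1}{8 - 12 z}\right) = - \frac{7}{8 - 12 z} + 7 z$)
$\frac{132831}{456300} - \frac{70358}{t{\left(511,-188 \right)}} = \frac{132831}{456300} - \frac{70358}{\frac{7}{4} \frac{1}{-2 + 3 \cdot 511} \left(1 + 4 \cdot 511 \left(-2 + 3 \cdot 511\right)\right)} = 132831 \cdot \frac{1}{456300} - \frac{70358}{\frac{7}{4} \frac{1}{-2 + 1533} \left(1 + 4 \cdot 511 \left(-2 + 1533\right)\right)} = \frac{14759}{50700} - \frac{70358}{\frac{7}{4} \cdot \frac{1}{1531} \left(1 + 4 \cdot 511 \cdot 1531\right)} = \frac{14759}{50700} - \frac{70358}{\frac{7}{4} \cdot \frac{1}{1531} \left(1 + 3129364\right)} = \frac{14759}{50700} - \frac{70358}{\frac{7}{4} \cdot \frac{1}{1531} \cdot 3129365} = \frac{14759}{50700} - \frac{70358}{\frac{21905555}{6124}} = \frac{14759}{50700} - \frac{430872392}{21905555} = - \frac{4304385237631}{222122327700}$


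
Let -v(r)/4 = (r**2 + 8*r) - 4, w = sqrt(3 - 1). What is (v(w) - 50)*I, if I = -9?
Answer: 378 + 288*sqrt(2) ≈ 785.29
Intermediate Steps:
w = sqrt(2) ≈ 1.4142
v(r) = 16 - 32*r - 4*r**2 (v(r) = -4*((r**2 + 8*r) - 4) = -4*(-4 + r**2 + 8*r) = 16 - 32*r - 4*r**2)
(v(w) - 50)*I = ((16 - 32*sqrt(2) - 4*(sqrt(2))**2) - 50)*(-9) = ((16 - 32*sqrt(2) - 4*2) - 50)*(-9) = ((16 - 32*sqrt(2) - 8) - 50)*(-9) = ((8 - 32*sqrt(2)) - 50)*(-9) = (-42 - 32*sqrt(2))*(-9) = 378 + 288*sqrt(2)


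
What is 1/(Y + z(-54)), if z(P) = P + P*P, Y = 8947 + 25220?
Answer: 1/37029 ≈ 2.7006e-5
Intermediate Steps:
Y = 34167
z(P) = P + P**2
1/(Y + z(-54)) = 1/(34167 - 54*(1 - 54)) = 1/(34167 - 54*(-53)) = 1/(34167 + 2862) = 1/37029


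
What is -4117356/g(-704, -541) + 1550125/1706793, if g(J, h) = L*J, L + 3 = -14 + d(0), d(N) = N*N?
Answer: -159293693257/464247696 ≈ -343.12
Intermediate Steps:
d(N) = N²
L = -17 (L = -3 + (-14 + 0²) = -3 + (-14 + 0) = -3 - 14 = -17)
g(J, h) = -17*J
-4117356/g(-704, -541) + 1550125/1706793 = -4117356/((-17*(-704))) + 1550125/1706793 = -4117356/11968 + 1550125*(1/1706793) = -4117356*1/11968 + 1550125/1706793 = -1029339/2992 + 1550125/1706793 = -159293693257/464247696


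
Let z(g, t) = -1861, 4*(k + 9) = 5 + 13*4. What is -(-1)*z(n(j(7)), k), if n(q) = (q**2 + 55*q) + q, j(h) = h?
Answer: -1861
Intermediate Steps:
k = 21/4 (k = -9 + (5 + 13*4)/4 = -9 + (5 + 52)/4 = -9 + (1/4)*57 = -9 + 57/4 = 21/4 ≈ 5.2500)
n(q) = q**2 + 56*q
-(-1)*z(n(j(7)), k) = -(-1)*(-1861) = -1*1861 = -1861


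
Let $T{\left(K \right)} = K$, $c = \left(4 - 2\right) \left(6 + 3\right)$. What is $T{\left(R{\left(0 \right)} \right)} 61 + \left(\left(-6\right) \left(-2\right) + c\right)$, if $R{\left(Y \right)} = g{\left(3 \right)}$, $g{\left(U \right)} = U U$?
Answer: $579$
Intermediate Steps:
$g{\left(U \right)} = U^{2}$
$c = 18$ ($c = 2 \cdot 9 = 18$)
$R{\left(Y \right)} = 9$ ($R{\left(Y \right)} = 3^{2} = 9$)
$T{\left(R{\left(0 \right)} \right)} 61 + \left(\left(-6\right) \left(-2\right) + c\right) = 9 \cdot 61 + \left(\left(-6\right) \left(-2\right) + 18\right) = 549 + \left(12 + 18\right) = 549 + 30 = 579$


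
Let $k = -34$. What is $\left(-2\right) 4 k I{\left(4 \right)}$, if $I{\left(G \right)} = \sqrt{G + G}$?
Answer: $544 \sqrt{2} \approx 769.33$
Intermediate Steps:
$I{\left(G \right)} = \sqrt{2} \sqrt{G}$ ($I{\left(G \right)} = \sqrt{2 G} = \sqrt{2} \sqrt{G}$)
$\left(-2\right) 4 k I{\left(4 \right)} = \left(-2\right) 4 \left(-34\right) \sqrt{2} \sqrt{4} = \left(-8\right) \left(-34\right) \sqrt{2} \cdot 2 = 272 \cdot 2 \sqrt{2} = 544 \sqrt{2}$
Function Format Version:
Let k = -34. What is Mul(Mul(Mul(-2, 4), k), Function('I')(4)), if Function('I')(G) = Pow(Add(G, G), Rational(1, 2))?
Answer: Mul(544, Pow(2, Rational(1, 2))) ≈ 769.33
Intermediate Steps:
Function('I')(G) = Mul(Pow(2, Rational(1, 2)), Pow(G, Rational(1, 2))) (Function('I')(G) = Pow(Mul(2, G), Rational(1, 2)) = Mul(Pow(2, Rational(1, 2)), Pow(G, Rational(1, 2))))
Mul(Mul(Mul(-2, 4), k), Function('I')(4)) = Mul(Mul(Mul(-2, 4), -34), Mul(Pow(2, Rational(1, 2)), Pow(4, Rational(1, 2)))) = Mul(Mul(-8, -34), Mul(Pow(2, Rational(1, 2)), 2)) = Mul(272, Mul(2, Pow(2, Rational(1, 2)))) = Mul(544, Pow(2, Rational(1, 2)))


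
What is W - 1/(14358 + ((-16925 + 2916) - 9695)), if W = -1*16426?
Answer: -153517395/9346 ≈ -16426.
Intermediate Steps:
W = -16426
W - 1/(14358 + ((-16925 + 2916) - 9695)) = -16426 - 1/(14358 + ((-16925 + 2916) - 9695)) = -16426 - 1/(14358 + (-14009 - 9695)) = -16426 - 1/(14358 - 23704) = -16426 - 1/(-9346) = -16426 - 1*(-1/9346) = -16426 + 1/9346 = -153517395/9346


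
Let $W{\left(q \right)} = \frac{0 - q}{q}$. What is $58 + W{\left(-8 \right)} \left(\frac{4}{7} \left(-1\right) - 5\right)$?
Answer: $\frac{445}{7} \approx 63.571$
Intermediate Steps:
$W{\left(q \right)} = -1$ ($W{\left(q \right)} = \frac{\left(-1\right) q}{q} = -1$)
$58 + W{\left(-8 \right)} \left(\frac{4}{7} \left(-1\right) - 5\right) = 58 - \left(\frac{4}{7} \left(-1\right) - 5\right) = 58 - \left(- \frac{4}{7} - 5\right) = 58 - - \frac{39}{7} = 58 + \frac{39}{7} = \frac{445}{7}$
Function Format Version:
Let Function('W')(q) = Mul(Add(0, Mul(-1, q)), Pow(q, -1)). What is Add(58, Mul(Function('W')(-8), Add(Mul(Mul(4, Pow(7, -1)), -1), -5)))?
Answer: Rational(445, 7) ≈ 63.571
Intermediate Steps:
Function('W')(q) = -1 (Function('W')(q) = Mul(Mul(-1, q), Pow(q, -1)) = -1)
Add(58, Mul(Function('W')(-8), Add(Mul(Mul(4, Pow(7, -1)), -1), -5))) = Add(58, Mul(-1, Add(Mul(Mul(4, Pow(7, -1)), -1), -5))) = Add(58, Mul(-1, Add(Mul(Mul(4, Rational(1, 7)), -1), -5))) = Add(58, Mul(-1, Add(Mul(Rational(4, 7), -1), -5))) = Add(58, Mul(-1, Add(Rational(-4, 7), -5))) = Add(58, Mul(-1, Rational(-39, 7))) = Add(58, Rational(39, 7)) = Rational(445, 7)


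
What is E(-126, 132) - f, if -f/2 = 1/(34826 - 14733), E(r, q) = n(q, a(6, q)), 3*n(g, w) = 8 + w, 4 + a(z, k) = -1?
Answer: 20095/20093 ≈ 1.0001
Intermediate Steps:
a(z, k) = -5 (a(z, k) = -4 - 1 = -5)
n(g, w) = 8/3 + w/3 (n(g, w) = (8 + w)/3 = 8/3 + w/3)
E(r, q) = 1 (E(r, q) = 8/3 + (⅓)*(-5) = 8/3 - 5/3 = 1)
f = -2/20093 (f = -2/(34826 - 14733) = -2/20093 ≈ -9.9537e-5)
E(-126, 132) - f = 1 - 1*(-2/20093) = 1 + 2/20093 = 20095/20093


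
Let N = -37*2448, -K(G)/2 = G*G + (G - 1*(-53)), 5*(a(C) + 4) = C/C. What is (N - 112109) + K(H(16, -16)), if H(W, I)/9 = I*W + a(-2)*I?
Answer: -159299247/25 ≈ -6.3720e+6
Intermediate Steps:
a(C) = -19/5 (a(C) = -4 + (C/C)/5 = -4 + (⅕)*1 = -4 + ⅕ = -19/5)
H(W, I) = -171*I/5 + 9*I*W (H(W, I) = 9*(I*W - 19*I/5) = 9*(-19*I/5 + I*W) = -171*I/5 + 9*I*W)
K(G) = -106 - 2*G - 2*G² (K(G) = -2*(G*G + (G - 1*(-53))) = -2*(G² + (G + 53)) = -2*(G² + (53 + G)) = -2*(53 + G + G²) = -106 - 2*G - 2*G²)
N = -90576
(N - 112109) + K(H(16, -16)) = (-90576 - 112109) + (-106 - 18*(-16)*(-19 + 5*16)/5 - 2*20736*(-19 + 5*16)²/25) = -202685 + (-106 - 18*(-16)*(-19 + 80)/5 - 2*20736*(-19 + 80)²/25) = -202685 + (-106 - 18*(-16)*61/5 - 2*((9/5)*(-16)*61)²) = -202685 + (-106 - 2*(-8784/5) - 2*(-8784/5)²) = -202685 + (-106 + 17568/5 - 2*77158656/25) = -202685 + (-106 + 17568/5 - 154317312/25) = -202685 - 154232122/25 = -159299247/25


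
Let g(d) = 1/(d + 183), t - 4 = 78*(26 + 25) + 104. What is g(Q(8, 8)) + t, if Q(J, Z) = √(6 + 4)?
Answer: 136795377/33479 - √10/33479 ≈ 4086.0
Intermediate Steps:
Q(J, Z) = √10
t = 4086 (t = 4 + (78*(26 + 25) + 104) = 4 + (78*51 + 104) = 4 + (3978 + 104) = 4 + 4082 = 4086)
g(d) = 1/(183 + d)
g(Q(8, 8)) + t = 1/(183 + √10) + 4086 = 4086 + 1/(183 + √10)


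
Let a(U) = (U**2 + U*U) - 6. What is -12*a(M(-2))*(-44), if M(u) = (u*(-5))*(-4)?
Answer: 1686432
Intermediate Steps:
M(u) = 20*u (M(u) = -5*u*(-4) = 20*u)
a(U) = -6 + 2*U**2 (a(U) = (U**2 + U**2) - 6 = 2*U**2 - 6 = -6 + 2*U**2)
-12*a(M(-2))*(-44) = -12*(-6 + 2*(20*(-2))**2)*(-44) = -12*(-6 + 2*(-40)**2)*(-44) = -12*(-6 + 2*1600)*(-44) = -12*(-6 + 3200)*(-44) = -12*3194*(-44) = -38328*(-44) = 1686432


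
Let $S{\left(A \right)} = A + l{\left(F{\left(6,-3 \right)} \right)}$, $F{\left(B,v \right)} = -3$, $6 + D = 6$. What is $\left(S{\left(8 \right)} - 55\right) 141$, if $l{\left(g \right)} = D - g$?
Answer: $-6204$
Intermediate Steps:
$D = 0$ ($D = -6 + 6 = 0$)
$l{\left(g \right)} = - g$ ($l{\left(g \right)} = 0 - g = - g$)
$S{\left(A \right)} = 3 + A$ ($S{\left(A \right)} = A - -3 = A + 3 = 3 + A$)
$\left(S{\left(8 \right)} - 55\right) 141 = \left(\left(3 + 8\right) - 55\right) 141 = \left(11 - 55\right) 141 = \left(-44\right) 141 = -6204$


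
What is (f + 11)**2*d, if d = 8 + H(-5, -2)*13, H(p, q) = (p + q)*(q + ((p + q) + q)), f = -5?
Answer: 36324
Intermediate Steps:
H(p, q) = (p + q)*(p + 3*q) (H(p, q) = (p + q)*(q + (p + 2*q)) = (p + q)*(p + 3*q))
d = 1009 (d = 8 + ((-5)**2 + 3*(-2)**2 + 4*(-5)*(-2))*13 = 8 + (25 + 3*4 + 40)*13 = 8 + (25 + 12 + 40)*13 = 8 + 77*13 = 8 + 1001 = 1009)
(f + 11)**2*d = (-5 + 11)**2*1009 = 6**2*1009 = 36*1009 = 36324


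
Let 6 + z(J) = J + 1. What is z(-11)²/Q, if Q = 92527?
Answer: 256/92527 ≈ 0.0027668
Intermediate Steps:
z(J) = -5 + J (z(J) = -6 + (J + 1) = -6 + (1 + J) = -5 + J)
z(-11)²/Q = (-5 - 11)²/92527 = (-16)²*(1/92527) = 256*(1/92527) = 256/92527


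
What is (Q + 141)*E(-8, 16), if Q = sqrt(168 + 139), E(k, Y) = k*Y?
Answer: -18048 - 128*sqrt(307) ≈ -20291.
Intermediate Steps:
E(k, Y) = Y*k
Q = sqrt(307) ≈ 17.521
(Q + 141)*E(-8, 16) = (sqrt(307) + 141)*(16*(-8)) = (141 + sqrt(307))*(-128) = -18048 - 128*sqrt(307)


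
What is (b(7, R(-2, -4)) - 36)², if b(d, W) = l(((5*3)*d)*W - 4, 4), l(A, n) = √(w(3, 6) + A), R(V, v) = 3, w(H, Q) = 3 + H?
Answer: (36 - √317)² ≈ 331.08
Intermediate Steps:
l(A, n) = √(6 + A) (l(A, n) = √((3 + 3) + A) = √(6 + A))
b(d, W) = √(2 + 15*W*d) (b(d, W) = √(6 + (((5*3)*d)*W - 4)) = √(6 + ((15*d)*W - 4)) = √(6 + (15*W*d - 4)) = √(6 + (-4 + 15*W*d)) = √(2 + 15*W*d))
(b(7, R(-2, -4)) - 36)² = (√(2 + 15*3*7) - 36)² = (√(2 + 315) - 36)² = (√317 - 36)² = (-36 + √317)²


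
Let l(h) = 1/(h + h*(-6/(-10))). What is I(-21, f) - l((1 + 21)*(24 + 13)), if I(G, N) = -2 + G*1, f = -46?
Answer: -149781/6512 ≈ -23.001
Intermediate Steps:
I(G, N) = -2 + G
l(h) = 5/(8*h) (l(h) = 1/(h + h*(-6*(-⅒))) = 1/(h + h*(⅗)) = 1/(h + 3*h/5) = 1/(8*h/5) = 5/(8*h))
I(-21, f) - l((1 + 21)*(24 + 13)) = (-2 - 21) - 5/(8*((1 + 21)*(24 + 13))) = -23 - 5/(8*(22*37)) = -23 - 5/(8*814) = -23 - 1*5/6512 = -23 - 5/6512 = -149781/6512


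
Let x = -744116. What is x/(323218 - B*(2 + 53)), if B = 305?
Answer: -744116/306443 ≈ -2.4282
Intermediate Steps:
x/(323218 - B*(2 + 53)) = -744116/(323218 - 305*(2 + 53)) = -744116/(323218 - 305*55) = -744116/(323218 - 1*16775) = -744116/(323218 - 16775) = -744116/306443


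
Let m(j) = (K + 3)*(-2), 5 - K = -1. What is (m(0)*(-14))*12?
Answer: 3024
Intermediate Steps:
K = 6 (K = 5 - 1*(-1) = 5 + 1 = 6)
m(j) = -18 (m(j) = (6 + 3)*(-2) = 9*(-2) = -18)
(m(0)*(-14))*12 = -18*(-14)*12 = 252*12 = 3024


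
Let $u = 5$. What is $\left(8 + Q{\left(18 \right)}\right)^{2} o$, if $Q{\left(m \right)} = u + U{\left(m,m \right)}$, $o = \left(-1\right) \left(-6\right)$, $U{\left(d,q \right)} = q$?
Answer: $5766$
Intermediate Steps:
$o = 6$
$Q{\left(m \right)} = 5 + m$
$\left(8 + Q{\left(18 \right)}\right)^{2} o = \left(8 + \left(5 + 18\right)\right)^{2} \cdot 6 = \left(8 + 23\right)^{2} \cdot 6 = 31^{2} \cdot 6 = 961 \cdot 6 = 5766$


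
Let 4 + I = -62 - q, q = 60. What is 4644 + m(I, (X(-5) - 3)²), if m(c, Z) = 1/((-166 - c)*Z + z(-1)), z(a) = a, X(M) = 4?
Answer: 190403/41 ≈ 4644.0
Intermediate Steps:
I = -126 (I = -4 + (-62 - 1*60) = -4 + (-62 - 60) = -4 - 122 = -126)
m(c, Z) = 1/(-1 + Z*(-166 - c)) (m(c, Z) = 1/((-166 - c)*Z - 1) = 1/(Z*(-166 - c) - 1) = 1/(-1 + Z*(-166 - c)))
4644 + m(I, (X(-5) - 3)²) = 4644 - 1/(1 + 166*(4 - 3)² + (4 - 3)²*(-126)) = 4644 - 1/(1 + 166*1² + 1²*(-126)) = 4644 - 1/(1 + 166*1 + 1*(-126)) = 4644 - 1/(1 + 166 - 126) = 4644 - 1/41 = 190403/41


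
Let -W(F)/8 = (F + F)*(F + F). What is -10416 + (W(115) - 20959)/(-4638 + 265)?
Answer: -45105009/4373 ≈ -10314.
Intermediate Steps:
W(F) = -32*F² (W(F) = -8*(F + F)*(F + F) = -8*2*F*2*F = -32*F²)
-10416 + (W(115) - 20959)/(-4638 + 265) = -10416 + (-32*115² - 20959)/(-4638 + 265) = -10416 + (-32*13225 - 20959)/(-4373) = -10416 + (-423200 - 20959)*(-1/4373) = -10416 - 444159*(-1/4373) = -10416 + 444159/4373 = -45105009/4373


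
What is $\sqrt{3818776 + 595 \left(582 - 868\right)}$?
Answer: $\sqrt{3648606} \approx 1910.1$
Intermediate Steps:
$\sqrt{3818776 + 595 \left(582 - 868\right)} = \sqrt{3818776 + 595 \left(-286\right)} = \sqrt{3818776 - 170170} = \sqrt{3648606}$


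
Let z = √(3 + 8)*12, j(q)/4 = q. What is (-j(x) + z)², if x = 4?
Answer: 1840 - 384*√11 ≈ 566.42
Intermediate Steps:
j(q) = 4*q
z = 12*√11 (z = √11*12 = 12*√11 ≈ 39.799)
(-j(x) + z)² = (-4*4 + 12*√11)² = (-1*16 + 12*√11)² = (-16 + 12*√11)²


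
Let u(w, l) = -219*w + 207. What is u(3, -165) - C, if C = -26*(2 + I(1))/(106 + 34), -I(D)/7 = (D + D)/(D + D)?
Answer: -6313/14 ≈ -450.93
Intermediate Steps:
I(D) = -7 (I(D) = -7*(D + D)/(D + D) = -7*2*D/(2*D) = -7*2*D*1/(2*D) = -7*1 = -7)
u(w, l) = 207 - 219*w
C = 13/14 (C = -26*(2 - 7)/(106 + 34) = -(-130)/140 = -26*(-1/28) = 13/14 ≈ 0.92857)
u(3, -165) - C = (207 - 219*3) - 1*13/14 = (207 - 657) - 13/14 = -450 - 13/14 = -6313/14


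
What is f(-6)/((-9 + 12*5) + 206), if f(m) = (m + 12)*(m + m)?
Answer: -72/257 ≈ -0.28016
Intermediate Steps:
f(m) = 2*m*(12 + m) (f(m) = (12 + m)*(2*m) = 2*m*(12 + m))
f(-6)/((-9 + 12*5) + 206) = (2*(-6)*(12 - 6))/((-9 + 12*5) + 206) = (2*(-6)*6)/((-9 + 60) + 206) = -72/(51 + 206) = -72/257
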